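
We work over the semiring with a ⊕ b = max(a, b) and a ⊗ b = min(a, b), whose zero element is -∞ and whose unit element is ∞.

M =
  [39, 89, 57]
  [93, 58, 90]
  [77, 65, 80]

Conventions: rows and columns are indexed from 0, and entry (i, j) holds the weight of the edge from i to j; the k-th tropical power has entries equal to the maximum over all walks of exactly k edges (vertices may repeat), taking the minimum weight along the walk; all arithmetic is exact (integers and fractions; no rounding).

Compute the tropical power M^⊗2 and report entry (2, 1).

M^⊗2:
  [89, 58, 89]
  [77, 89, 80]
  [77, 77, 80]
Key observation: the optimum is the walk 2->0->1, with weight 77 min 89 = 77.
Optimal value attained by: walk 2->0->1.
Answer: (M^⊗2)[2][1] = 77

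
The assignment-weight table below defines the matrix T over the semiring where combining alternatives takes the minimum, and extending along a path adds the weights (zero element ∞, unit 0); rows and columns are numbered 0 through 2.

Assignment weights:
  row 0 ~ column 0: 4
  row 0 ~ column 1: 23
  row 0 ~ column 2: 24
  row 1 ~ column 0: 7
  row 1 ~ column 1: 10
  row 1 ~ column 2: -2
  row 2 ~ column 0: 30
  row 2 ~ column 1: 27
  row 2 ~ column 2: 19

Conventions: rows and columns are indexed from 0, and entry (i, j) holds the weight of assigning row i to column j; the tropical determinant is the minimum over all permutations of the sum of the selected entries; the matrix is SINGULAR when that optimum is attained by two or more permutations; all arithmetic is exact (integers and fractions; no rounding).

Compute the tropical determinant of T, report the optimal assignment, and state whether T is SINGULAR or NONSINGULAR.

σ = (0, 1, 2): 4 + 10 + 19 = 33
σ = (0, 2, 1): 4 + (-2) + 27 = 29
σ = (1, 0, 2): 23 + 7 + 19 = 49
σ = (1, 2, 0): 23 + (-2) + 30 = 51
σ = (2, 0, 1): 24 + 7 + 27 = 58
σ = (2, 1, 0): 24 + 10 + 30 = 64
Optimal value attained by: σ = (0, 2, 1).
Answer: det⊕(T) = 29; verdict: NONSINGULAR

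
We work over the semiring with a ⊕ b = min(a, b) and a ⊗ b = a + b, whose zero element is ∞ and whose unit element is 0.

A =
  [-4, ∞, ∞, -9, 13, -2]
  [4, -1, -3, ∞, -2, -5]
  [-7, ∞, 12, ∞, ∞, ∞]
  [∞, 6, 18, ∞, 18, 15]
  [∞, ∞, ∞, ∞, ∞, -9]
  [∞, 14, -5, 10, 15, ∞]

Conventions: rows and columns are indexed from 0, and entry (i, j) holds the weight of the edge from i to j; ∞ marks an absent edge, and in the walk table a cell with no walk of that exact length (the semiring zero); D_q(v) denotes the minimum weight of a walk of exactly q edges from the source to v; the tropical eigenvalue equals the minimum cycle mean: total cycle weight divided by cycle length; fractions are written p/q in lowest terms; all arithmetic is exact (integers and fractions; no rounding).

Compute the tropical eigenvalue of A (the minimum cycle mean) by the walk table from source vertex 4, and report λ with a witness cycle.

q=0: [∞, ∞, ∞, ∞, 0, ∞]
q=1: [∞, ∞, ∞, ∞, ∞, -9]
q=2: [∞, 5, -14, 1, 6, ∞]
q=3: [-21, 4, -2, ∞, 3, -3]
q=4: [-25, 3, -8, -30, -8, -23]
q=5: [-29, -24, -28, -34, -12, -27]
q=6: [-35, -28, -32, -38, -26, -31]
Optimal cycle mean attained by: cycle 0->5->2->0, total (-2) + (-5) + (-7), length 3.
Answer: λ = -14/3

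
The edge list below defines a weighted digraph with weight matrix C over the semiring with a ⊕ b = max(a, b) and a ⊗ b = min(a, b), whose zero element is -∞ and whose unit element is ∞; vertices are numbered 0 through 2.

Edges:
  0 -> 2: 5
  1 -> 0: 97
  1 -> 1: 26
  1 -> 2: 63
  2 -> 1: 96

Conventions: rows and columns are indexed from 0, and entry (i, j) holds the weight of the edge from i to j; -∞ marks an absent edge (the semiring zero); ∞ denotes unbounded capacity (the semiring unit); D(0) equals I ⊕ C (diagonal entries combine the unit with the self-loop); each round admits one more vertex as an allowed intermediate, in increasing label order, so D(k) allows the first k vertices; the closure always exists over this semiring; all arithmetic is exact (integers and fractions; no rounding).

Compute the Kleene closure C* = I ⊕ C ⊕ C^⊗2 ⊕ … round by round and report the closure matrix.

D(0):
  [∞, -∞, 5]
  [97, ∞, 63]
  [-∞, 96, ∞]
D(1):
  [∞, -∞, 5]
  [97, ∞, 63]
  [-∞, 96, ∞]
D(2):
  [∞, -∞, 5]
  [97, ∞, 63]
  [96, 96, ∞]
D(3):
  [∞, 5, 5]
  [97, ∞, 63]
  [96, 96, ∞]
Answer: C* = [[∞, 5, 5], [97, ∞, 63], [96, 96, ∞]]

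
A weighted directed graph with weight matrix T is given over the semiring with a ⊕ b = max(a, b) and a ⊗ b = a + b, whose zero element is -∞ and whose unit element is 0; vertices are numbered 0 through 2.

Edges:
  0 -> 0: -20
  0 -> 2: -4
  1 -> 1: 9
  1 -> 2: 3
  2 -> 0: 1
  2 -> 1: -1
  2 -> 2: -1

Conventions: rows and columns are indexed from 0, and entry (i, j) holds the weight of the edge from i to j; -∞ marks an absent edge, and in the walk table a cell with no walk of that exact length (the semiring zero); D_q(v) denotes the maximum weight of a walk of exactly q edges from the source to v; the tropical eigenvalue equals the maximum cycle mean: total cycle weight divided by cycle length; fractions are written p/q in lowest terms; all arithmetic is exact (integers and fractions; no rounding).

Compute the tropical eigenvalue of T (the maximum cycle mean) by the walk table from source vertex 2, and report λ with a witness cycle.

q=0: [-∞, -∞, 0]
q=1: [1, -1, -1]
q=2: [0, 8, 2]
q=3: [3, 17, 11]
Optimal cycle mean attained by: cycle 1->1, total 9, length 1.
Answer: λ = 9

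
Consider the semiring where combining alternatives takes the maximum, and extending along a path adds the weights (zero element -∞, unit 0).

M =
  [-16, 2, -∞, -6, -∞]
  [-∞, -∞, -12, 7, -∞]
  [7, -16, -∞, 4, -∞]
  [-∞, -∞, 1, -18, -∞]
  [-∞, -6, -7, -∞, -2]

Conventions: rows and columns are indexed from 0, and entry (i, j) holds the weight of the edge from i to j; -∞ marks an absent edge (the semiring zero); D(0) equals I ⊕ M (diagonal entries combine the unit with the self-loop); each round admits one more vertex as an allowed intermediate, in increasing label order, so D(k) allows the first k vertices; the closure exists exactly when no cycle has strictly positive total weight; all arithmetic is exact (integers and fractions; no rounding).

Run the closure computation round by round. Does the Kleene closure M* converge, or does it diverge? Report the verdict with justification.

D(0):
  [0, 2, -∞, -6, -∞]
  [-∞, 0, -12, 7, -∞]
  [7, -16, 0, 4, -∞]
  [-∞, -∞, 1, 0, -∞]
  [-∞, -6, -7, -∞, 0]
D(1):
  [0, 2, -∞, -6, -∞]
  [-∞, 0, -12, 7, -∞]
  [7, 9, 0, 4, -∞]
  [-∞, -∞, 1, 0, -∞]
  [-∞, -6, -7, -∞, 0]
D(2):
  [0, 2, -10, 9, -∞]
  [-∞, 0, -12, 7, -∞]
  [7, 9, 0, 16, -∞]
  [-∞, -∞, 1, 0, -∞]
  [-∞, -6, -7, 1, 0]
Detection: at round 3, diagonal entry (3, 3) turns strictly positive.
Key observation: the cycle 3->2->0->1->3 has total weight 1 + 7 + 2 + 7, which is strictly positive.
Answer: DIVERGES — positive cycle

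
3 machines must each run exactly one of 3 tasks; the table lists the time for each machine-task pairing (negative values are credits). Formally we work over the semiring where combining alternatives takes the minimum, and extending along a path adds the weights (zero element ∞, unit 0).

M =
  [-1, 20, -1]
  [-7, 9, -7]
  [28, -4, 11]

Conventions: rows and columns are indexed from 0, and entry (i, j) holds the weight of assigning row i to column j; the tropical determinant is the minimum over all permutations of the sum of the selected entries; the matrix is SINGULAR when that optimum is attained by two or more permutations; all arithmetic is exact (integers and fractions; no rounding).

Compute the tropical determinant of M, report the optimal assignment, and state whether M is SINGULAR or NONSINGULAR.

σ = (0, 1, 2): (-1) + 9 + 11 = 19
σ = (0, 2, 1): (-1) + (-7) + (-4) = -12
σ = (1, 0, 2): 20 + (-7) + 11 = 24
σ = (1, 2, 0): 20 + (-7) + 28 = 41
σ = (2, 0, 1): (-1) + (-7) + (-4) = -12
σ = (2, 1, 0): (-1) + 9 + 28 = 36
Optimal value attained by: σ = (0, 2, 1).
Answer: det⊕(M) = -12; verdict: SINGULAR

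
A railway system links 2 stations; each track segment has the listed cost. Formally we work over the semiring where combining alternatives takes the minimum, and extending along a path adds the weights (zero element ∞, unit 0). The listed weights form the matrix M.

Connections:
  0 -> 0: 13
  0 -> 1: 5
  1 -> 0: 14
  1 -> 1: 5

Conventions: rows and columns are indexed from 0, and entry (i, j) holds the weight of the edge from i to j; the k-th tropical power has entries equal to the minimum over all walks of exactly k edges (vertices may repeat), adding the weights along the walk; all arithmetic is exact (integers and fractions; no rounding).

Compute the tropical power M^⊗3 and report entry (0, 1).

M^⊗2:
  [19, 10]
  [19, 10]
M^⊗3:
  [24, 15]
  [24, 15]
Key observation: the optimum is the walk 0->1->1->1, with weight 5 + 5 + 5 = 15.
Optimal value attained by: walk 0->1->1->1.
Answer: (M^⊗3)[0][1] = 15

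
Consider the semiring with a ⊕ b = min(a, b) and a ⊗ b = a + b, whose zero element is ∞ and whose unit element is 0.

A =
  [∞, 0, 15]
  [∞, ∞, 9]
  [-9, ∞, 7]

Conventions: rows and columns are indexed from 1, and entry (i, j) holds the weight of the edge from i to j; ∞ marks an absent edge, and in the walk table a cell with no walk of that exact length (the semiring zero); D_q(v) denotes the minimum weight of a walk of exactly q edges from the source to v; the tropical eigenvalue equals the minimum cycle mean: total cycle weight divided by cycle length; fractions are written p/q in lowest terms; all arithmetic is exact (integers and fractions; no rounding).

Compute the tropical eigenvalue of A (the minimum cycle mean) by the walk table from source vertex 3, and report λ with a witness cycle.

q=0: [∞, ∞, 0]
q=1: [-9, ∞, 7]
q=2: [-2, -9, 6]
q=3: [-3, -2, 0]
Optimal cycle mean attained by: cycle 1->2->3->1, total 0 + 9 + (-9), length 3.
Answer: λ = 0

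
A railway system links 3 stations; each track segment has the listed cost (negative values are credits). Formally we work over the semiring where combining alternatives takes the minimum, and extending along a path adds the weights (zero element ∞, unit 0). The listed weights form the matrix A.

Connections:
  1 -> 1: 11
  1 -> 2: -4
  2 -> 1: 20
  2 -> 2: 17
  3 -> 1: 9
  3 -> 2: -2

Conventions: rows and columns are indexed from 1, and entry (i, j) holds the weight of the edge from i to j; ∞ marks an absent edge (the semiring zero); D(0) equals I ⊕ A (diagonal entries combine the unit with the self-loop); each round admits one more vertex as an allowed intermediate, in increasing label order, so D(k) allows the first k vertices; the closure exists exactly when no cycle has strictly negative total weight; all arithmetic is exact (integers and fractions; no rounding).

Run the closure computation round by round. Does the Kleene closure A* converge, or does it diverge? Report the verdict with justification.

D(0):
  [0, -4, ∞]
  [20, 0, ∞]
  [9, -2, 0]
D(1):
  [0, -4, ∞]
  [20, 0, ∞]
  [9, -2, 0]
D(2):
  [0, -4, ∞]
  [20, 0, ∞]
  [9, -2, 0]
D(3):
  [0, -4, ∞]
  [20, 0, ∞]
  [9, -2, 0]
Key observation: every diagonal entry stays at the unit through all rounds, so no improving cycle exists.
Answer: CONVERGES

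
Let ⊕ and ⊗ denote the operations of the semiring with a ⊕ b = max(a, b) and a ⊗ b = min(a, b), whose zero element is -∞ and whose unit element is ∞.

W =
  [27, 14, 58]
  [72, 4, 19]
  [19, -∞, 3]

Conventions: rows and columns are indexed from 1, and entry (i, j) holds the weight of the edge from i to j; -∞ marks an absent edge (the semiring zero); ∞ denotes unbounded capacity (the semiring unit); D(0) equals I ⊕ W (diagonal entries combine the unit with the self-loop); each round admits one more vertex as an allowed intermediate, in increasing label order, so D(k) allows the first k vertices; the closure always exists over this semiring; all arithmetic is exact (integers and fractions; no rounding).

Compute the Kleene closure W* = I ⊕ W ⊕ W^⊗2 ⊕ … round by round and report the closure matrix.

D(0):
  [∞, 14, 58]
  [72, ∞, 19]
  [19, -∞, ∞]
D(1):
  [∞, 14, 58]
  [72, ∞, 58]
  [19, 14, ∞]
D(2):
  [∞, 14, 58]
  [72, ∞, 58]
  [19, 14, ∞]
D(3):
  [∞, 14, 58]
  [72, ∞, 58]
  [19, 14, ∞]
Answer: W* = [[∞, 14, 58], [72, ∞, 58], [19, 14, ∞]]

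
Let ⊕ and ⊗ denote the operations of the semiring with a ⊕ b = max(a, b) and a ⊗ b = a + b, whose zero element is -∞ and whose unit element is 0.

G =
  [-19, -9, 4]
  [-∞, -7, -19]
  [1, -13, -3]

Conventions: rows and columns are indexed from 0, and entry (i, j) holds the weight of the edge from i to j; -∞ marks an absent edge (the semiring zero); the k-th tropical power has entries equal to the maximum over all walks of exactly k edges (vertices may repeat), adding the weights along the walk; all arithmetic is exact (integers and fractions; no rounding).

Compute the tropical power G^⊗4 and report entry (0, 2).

G^⊗2:
  [5, -9, 1]
  [-18, -14, -22]
  [-2, -8, 5]
G^⊗3:
  [2, -4, 9]
  [-21, -21, -14]
  [6, -8, 2]
G^⊗4:
  [10, -4, 6]
  [-13, -27, -17]
  [3, -3, 10]
Key observation: the optimum is the walk 0->2->0->2->2, with weight 4 + 1 + 4 + (-3) = 6.
Optimal value attained by: walk 0->2->0->2->2.
Answer: (G^⊗4)[0][2] = 6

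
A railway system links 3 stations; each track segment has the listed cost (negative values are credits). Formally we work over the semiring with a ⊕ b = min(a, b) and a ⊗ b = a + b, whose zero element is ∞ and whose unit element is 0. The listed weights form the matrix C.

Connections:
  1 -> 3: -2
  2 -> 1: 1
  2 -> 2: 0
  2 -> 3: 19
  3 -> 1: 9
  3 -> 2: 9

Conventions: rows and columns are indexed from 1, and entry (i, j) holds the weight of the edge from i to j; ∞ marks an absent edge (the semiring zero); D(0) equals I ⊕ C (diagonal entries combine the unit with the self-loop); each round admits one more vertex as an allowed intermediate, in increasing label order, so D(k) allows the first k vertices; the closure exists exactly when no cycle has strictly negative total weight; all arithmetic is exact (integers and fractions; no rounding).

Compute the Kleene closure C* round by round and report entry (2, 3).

D(0):
  [0, ∞, -2]
  [1, 0, 19]
  [9, 9, 0]
D(1):
  [0, ∞, -2]
  [1, 0, -1]
  [9, 9, 0]
D(2):
  [0, ∞, -2]
  [1, 0, -1]
  [9, 9, 0]
D(3):
  [0, 7, -2]
  [1, 0, -1]
  [9, 9, 0]
Answer: C*[2][3] = -1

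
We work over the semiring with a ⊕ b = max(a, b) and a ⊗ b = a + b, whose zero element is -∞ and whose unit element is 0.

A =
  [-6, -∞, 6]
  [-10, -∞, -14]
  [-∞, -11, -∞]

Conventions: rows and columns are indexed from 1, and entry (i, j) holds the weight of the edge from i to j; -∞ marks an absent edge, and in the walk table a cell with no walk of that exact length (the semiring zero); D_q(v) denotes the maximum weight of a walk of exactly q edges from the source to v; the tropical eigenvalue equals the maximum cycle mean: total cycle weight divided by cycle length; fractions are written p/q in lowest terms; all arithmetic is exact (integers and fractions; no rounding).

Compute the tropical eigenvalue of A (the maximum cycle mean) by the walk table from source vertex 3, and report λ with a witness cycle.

q=0: [-∞, -∞, 0]
q=1: [-∞, -11, -∞]
q=2: [-21, -∞, -25]
q=3: [-27, -36, -15]
Optimal cycle mean attained by: cycle 1->3->2->1, total 6 + (-11) + (-10), length 3.
Answer: λ = -5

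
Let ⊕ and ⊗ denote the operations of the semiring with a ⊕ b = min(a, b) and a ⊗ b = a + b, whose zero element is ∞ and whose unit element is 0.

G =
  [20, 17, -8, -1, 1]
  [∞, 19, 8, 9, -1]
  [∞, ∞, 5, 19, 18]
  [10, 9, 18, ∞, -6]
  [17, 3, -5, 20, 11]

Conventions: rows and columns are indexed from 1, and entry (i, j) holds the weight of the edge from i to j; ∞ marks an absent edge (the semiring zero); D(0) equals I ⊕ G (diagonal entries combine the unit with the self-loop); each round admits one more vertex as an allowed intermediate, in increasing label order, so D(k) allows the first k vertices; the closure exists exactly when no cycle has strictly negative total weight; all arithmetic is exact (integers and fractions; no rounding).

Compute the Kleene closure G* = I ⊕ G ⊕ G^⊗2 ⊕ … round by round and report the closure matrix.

D(0):
  [0, 17, -8, -1, 1]
  [∞, 0, 8, 9, -1]
  [∞, ∞, 0, 19, 18]
  [10, 9, 18, 0, -6]
  [17, 3, -5, 20, 0]
D(1):
  [0, 17, -8, -1, 1]
  [∞, 0, 8, 9, -1]
  [∞, ∞, 0, 19, 18]
  [10, 9, 2, 0, -6]
  [17, 3, -5, 16, 0]
D(2):
  [0, 17, -8, -1, 1]
  [∞, 0, 8, 9, -1]
  [∞, ∞, 0, 19, 18]
  [10, 9, 2, 0, -6]
  [17, 3, -5, 12, 0]
D(3):
  [0, 17, -8, -1, 1]
  [∞, 0, 8, 9, -1]
  [∞, ∞, 0, 19, 18]
  [10, 9, 2, 0, -6]
  [17, 3, -5, 12, 0]
D(4):
  [0, 8, -8, -1, -7]
  [19, 0, 8, 9, -1]
  [29, 28, 0, 19, 13]
  [10, 9, 2, 0, -6]
  [17, 3, -5, 12, 0]
D(5):
  [0, -4, -12, -1, -7]
  [16, 0, -6, 9, -1]
  [29, 16, 0, 19, 13]
  [10, -3, -11, 0, -6]
  [17, 3, -5, 12, 0]
Answer: G* = [[0, -4, -12, -1, -7], [16, 0, -6, 9, -1], [29, 16, 0, 19, 13], [10, -3, -11, 0, -6], [17, 3, -5, 12, 0]]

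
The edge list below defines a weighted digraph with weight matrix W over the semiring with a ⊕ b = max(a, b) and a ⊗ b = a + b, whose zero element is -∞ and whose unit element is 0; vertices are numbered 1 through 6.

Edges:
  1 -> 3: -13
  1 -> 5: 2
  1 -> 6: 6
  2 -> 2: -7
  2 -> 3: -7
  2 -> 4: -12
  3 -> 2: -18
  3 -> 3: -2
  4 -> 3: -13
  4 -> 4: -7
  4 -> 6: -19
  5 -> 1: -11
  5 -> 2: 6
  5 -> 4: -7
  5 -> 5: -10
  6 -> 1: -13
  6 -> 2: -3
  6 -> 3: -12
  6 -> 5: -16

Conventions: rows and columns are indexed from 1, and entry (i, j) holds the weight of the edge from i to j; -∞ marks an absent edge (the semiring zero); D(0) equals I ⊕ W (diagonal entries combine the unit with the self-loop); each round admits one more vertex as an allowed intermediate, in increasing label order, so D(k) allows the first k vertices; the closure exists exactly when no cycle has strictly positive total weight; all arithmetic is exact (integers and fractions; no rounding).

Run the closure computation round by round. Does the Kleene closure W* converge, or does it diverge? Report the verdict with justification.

D(0):
  [0, -∞, -13, -∞, 2, 6]
  [-∞, 0, -7, -12, -∞, -∞]
  [-∞, -18, 0, -∞, -∞, -∞]
  [-∞, -∞, -13, 0, -∞, -19]
  [-11, 6, -∞, -7, 0, -∞]
  [-13, -3, -12, -∞, -16, 0]
D(1):
  [0, -∞, -13, -∞, 2, 6]
  [-∞, 0, -7, -12, -∞, -∞]
  [-∞, -18, 0, -∞, -∞, -∞]
  [-∞, -∞, -13, 0, -∞, -19]
  [-11, 6, -24, -7, 0, -5]
  [-13, -3, -12, -∞, -11, 0]
D(2):
  [0, -∞, -13, -∞, 2, 6]
  [-∞, 0, -7, -12, -∞, -∞]
  [-∞, -18, 0, -30, -∞, -∞]
  [-∞, -∞, -13, 0, -∞, -19]
  [-11, 6, -1, -6, 0, -5]
  [-13, -3, -10, -15, -11, 0]
D(3):
  [0, -31, -13, -43, 2, 6]
  [-∞, 0, -7, -12, -∞, -∞]
  [-∞, -18, 0, -30, -∞, -∞]
  [-∞, -31, -13, 0, -∞, -19]
  [-11, 6, -1, -6, 0, -5]
  [-13, -3, -10, -15, -11, 0]
D(4):
  [0, -31, -13, -43, 2, 6]
  [-∞, 0, -7, -12, -∞, -31]
  [-∞, -18, 0, -30, -∞, -49]
  [-∞, -31, -13, 0, -∞, -19]
  [-11, 6, -1, -6, 0, -5]
  [-13, -3, -10, -15, -11, 0]
D(5):
  [0, 8, 1, -4, 2, 6]
  [-∞, 0, -7, -12, -∞, -31]
  [-∞, -18, 0, -30, -∞, -49]
  [-∞, -31, -13, 0, -∞, -19]
  [-11, 6, -1, -6, 0, -5]
  [-13, -3, -10, -15, -11, 0]
D(6):
  [0, 8, 1, -4, 2, 6]
  [-44, 0, -7, -12, -42, -31]
  [-62, -18, 0, -30, -60, -49]
  [-32, -22, -13, 0, -30, -19]
  [-11, 6, -1, -6, 0, -5]
  [-13, -3, -10, -15, -11, 0]
Key observation: every diagonal entry stays at the unit through all rounds, so no improving cycle exists.
Answer: CONVERGES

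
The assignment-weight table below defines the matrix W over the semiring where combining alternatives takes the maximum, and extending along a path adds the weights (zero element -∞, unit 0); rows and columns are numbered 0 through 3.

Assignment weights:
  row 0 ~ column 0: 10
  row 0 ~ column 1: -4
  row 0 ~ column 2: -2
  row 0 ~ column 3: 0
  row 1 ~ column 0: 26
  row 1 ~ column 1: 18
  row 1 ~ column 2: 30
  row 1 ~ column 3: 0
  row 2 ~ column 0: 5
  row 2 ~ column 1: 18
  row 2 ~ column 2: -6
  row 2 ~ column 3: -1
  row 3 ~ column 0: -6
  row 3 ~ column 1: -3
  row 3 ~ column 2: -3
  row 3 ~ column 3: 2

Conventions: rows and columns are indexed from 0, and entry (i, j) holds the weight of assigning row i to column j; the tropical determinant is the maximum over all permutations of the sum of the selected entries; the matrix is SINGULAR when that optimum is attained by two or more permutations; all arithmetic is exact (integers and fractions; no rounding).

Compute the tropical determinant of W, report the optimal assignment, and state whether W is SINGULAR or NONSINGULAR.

σ = (0, 1, 2, 3): 10 + 18 + (-6) + 2 = 24
σ = (0, 1, 3, 2): 10 + 18 + (-1) + (-3) = 24
σ = (0, 2, 1, 3): 10 + 30 + 18 + 2 = 60
σ = (0, 2, 3, 1): 10 + 30 + (-1) + (-3) = 36
σ = (0, 3, 1, 2): 10 + 0 + 18 + (-3) = 25
σ = (0, 3, 2, 1): 10 + 0 + (-6) + (-3) = 1
σ = (1, 0, 2, 3): (-4) + 26 + (-6) + 2 = 18
σ = (1, 0, 3, 2): (-4) + 26 + (-1) + (-3) = 18
σ = (1, 2, 0, 3): (-4) + 30 + 5 + 2 = 33
σ = (1, 2, 3, 0): (-4) + 30 + (-1) + (-6) = 19
σ = (1, 3, 0, 2): (-4) + 0 + 5 + (-3) = -2
σ = (1, 3, 2, 0): (-4) + 0 + (-6) + (-6) = -16
σ = (2, 0, 1, 3): (-2) + 26 + 18 + 2 = 44
σ = (2, 0, 3, 1): (-2) + 26 + (-1) + (-3) = 20
σ = (2, 1, 0, 3): (-2) + 18 + 5 + 2 = 23
σ = (2, 1, 3, 0): (-2) + 18 + (-1) + (-6) = 9
σ = (2, 3, 0, 1): (-2) + 0 + 5 + (-3) = 0
σ = (2, 3, 1, 0): (-2) + 0 + 18 + (-6) = 10
σ = (3, 0, 1, 2): 0 + 26 + 18 + (-3) = 41
σ = (3, 0, 2, 1): 0 + 26 + (-6) + (-3) = 17
σ = (3, 1, 0, 2): 0 + 18 + 5 + (-3) = 20
σ = (3, 1, 2, 0): 0 + 18 + (-6) + (-6) = 6
σ = (3, 2, 0, 1): 0 + 30 + 5 + (-3) = 32
σ = (3, 2, 1, 0): 0 + 30 + 18 + (-6) = 42
Optimal value attained by: σ = (0, 2, 1, 3).
Answer: det⊕(W) = 60; verdict: NONSINGULAR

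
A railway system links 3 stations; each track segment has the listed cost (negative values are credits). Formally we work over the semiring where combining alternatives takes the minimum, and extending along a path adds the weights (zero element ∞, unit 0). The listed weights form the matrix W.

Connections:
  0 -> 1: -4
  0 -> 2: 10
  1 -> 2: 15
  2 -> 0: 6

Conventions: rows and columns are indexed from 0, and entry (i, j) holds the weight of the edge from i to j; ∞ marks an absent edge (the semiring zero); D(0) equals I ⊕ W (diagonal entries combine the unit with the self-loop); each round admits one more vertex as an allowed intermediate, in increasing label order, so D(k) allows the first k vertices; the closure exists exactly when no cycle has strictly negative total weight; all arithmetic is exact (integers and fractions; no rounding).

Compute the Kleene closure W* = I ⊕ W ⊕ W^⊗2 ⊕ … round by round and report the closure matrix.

D(0):
  [0, -4, 10]
  [∞, 0, 15]
  [6, ∞, 0]
D(1):
  [0, -4, 10]
  [∞, 0, 15]
  [6, 2, 0]
D(2):
  [0, -4, 10]
  [∞, 0, 15]
  [6, 2, 0]
D(3):
  [0, -4, 10]
  [21, 0, 15]
  [6, 2, 0]
Answer: W* = [[0, -4, 10], [21, 0, 15], [6, 2, 0]]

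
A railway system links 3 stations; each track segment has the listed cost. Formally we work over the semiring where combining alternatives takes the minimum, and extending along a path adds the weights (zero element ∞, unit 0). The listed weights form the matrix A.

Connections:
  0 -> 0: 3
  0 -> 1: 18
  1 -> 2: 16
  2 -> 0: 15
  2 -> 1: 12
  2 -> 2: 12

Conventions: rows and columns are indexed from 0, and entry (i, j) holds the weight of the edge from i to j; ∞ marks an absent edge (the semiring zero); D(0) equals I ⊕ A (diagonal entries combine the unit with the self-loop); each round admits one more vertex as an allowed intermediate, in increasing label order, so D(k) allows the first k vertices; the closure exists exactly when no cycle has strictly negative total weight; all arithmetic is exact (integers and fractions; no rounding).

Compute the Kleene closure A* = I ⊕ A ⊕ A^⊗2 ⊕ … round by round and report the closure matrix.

D(0):
  [0, 18, ∞]
  [∞, 0, 16]
  [15, 12, 0]
D(1):
  [0, 18, ∞]
  [∞, 0, 16]
  [15, 12, 0]
D(2):
  [0, 18, 34]
  [∞, 0, 16]
  [15, 12, 0]
D(3):
  [0, 18, 34]
  [31, 0, 16]
  [15, 12, 0]
Answer: A* = [[0, 18, 34], [31, 0, 16], [15, 12, 0]]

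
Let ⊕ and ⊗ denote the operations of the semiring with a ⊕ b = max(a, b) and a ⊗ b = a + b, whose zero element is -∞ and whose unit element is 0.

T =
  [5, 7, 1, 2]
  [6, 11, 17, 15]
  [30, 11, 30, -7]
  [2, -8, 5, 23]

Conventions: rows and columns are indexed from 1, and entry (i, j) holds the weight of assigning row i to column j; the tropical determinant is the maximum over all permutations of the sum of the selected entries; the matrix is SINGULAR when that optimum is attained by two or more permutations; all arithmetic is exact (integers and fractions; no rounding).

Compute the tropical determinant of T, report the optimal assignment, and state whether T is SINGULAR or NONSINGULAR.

σ = (1, 2, 3, 4): 5 + 11 + 30 + 23 = 69
σ = (1, 2, 4, 3): 5 + 11 + (-7) + 5 = 14
σ = (1, 3, 2, 4): 5 + 17 + 11 + 23 = 56
σ = (1, 3, 4, 2): 5 + 17 + (-7) + (-8) = 7
σ = (1, 4, 2, 3): 5 + 15 + 11 + 5 = 36
σ = (1, 4, 3, 2): 5 + 15 + 30 + (-8) = 42
σ = (2, 1, 3, 4): 7 + 6 + 30 + 23 = 66
σ = (2, 1, 4, 3): 7 + 6 + (-7) + 5 = 11
σ = (2, 3, 1, 4): 7 + 17 + 30 + 23 = 77
σ = (2, 3, 4, 1): 7 + 17 + (-7) + 2 = 19
σ = (2, 4, 1, 3): 7 + 15 + 30 + 5 = 57
σ = (2, 4, 3, 1): 7 + 15 + 30 + 2 = 54
σ = (3, 1, 2, 4): 1 + 6 + 11 + 23 = 41
σ = (3, 1, 4, 2): 1 + 6 + (-7) + (-8) = -8
σ = (3, 2, 1, 4): 1 + 11 + 30 + 23 = 65
σ = (3, 2, 4, 1): 1 + 11 + (-7) + 2 = 7
σ = (3, 4, 1, 2): 1 + 15 + 30 + (-8) = 38
σ = (3, 4, 2, 1): 1 + 15 + 11 + 2 = 29
σ = (4, 1, 2, 3): 2 + 6 + 11 + 5 = 24
σ = (4, 1, 3, 2): 2 + 6 + 30 + (-8) = 30
σ = (4, 2, 1, 3): 2 + 11 + 30 + 5 = 48
σ = (4, 2, 3, 1): 2 + 11 + 30 + 2 = 45
σ = (4, 3, 1, 2): 2 + 17 + 30 + (-8) = 41
σ = (4, 3, 2, 1): 2 + 17 + 11 + 2 = 32
Optimal value attained by: σ = (2, 3, 1, 4).
Answer: det⊕(T) = 77; verdict: NONSINGULAR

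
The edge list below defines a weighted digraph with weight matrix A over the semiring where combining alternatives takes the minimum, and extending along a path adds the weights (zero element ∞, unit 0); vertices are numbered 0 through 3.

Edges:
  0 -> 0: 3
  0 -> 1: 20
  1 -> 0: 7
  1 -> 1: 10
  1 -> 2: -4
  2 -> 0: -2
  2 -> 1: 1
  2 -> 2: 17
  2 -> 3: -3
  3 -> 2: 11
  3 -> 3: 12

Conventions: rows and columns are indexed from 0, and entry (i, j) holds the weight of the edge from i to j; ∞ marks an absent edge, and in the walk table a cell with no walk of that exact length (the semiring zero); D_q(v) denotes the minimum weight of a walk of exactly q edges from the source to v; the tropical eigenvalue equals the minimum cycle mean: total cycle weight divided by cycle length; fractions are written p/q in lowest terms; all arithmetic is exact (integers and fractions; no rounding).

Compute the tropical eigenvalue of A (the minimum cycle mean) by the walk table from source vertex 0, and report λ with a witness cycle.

q=0: [0, ∞, ∞, ∞]
q=1: [3, 20, ∞, ∞]
q=2: [6, 23, 16, ∞]
q=3: [9, 17, 19, 13]
q=4: [12, 20, 13, 16]
Optimal cycle mean attained by: cycle 1->2->1, total (-4) + 1, length 2.
Answer: λ = -3/2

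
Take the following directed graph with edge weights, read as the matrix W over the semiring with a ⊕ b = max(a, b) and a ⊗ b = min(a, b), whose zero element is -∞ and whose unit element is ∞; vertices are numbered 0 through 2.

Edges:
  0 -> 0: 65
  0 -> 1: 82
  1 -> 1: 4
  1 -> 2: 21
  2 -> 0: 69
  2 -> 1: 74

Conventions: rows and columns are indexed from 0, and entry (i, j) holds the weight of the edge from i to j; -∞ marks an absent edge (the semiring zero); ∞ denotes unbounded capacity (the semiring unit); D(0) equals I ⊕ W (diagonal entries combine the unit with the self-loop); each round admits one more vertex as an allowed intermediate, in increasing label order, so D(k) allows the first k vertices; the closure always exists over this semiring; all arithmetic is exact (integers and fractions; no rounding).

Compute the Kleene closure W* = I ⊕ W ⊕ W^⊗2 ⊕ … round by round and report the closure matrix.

D(0):
  [∞, 82, -∞]
  [-∞, ∞, 21]
  [69, 74, ∞]
D(1):
  [∞, 82, -∞]
  [-∞, ∞, 21]
  [69, 74, ∞]
D(2):
  [∞, 82, 21]
  [-∞, ∞, 21]
  [69, 74, ∞]
D(3):
  [∞, 82, 21]
  [21, ∞, 21]
  [69, 74, ∞]
Answer: W* = [[∞, 82, 21], [21, ∞, 21], [69, 74, ∞]]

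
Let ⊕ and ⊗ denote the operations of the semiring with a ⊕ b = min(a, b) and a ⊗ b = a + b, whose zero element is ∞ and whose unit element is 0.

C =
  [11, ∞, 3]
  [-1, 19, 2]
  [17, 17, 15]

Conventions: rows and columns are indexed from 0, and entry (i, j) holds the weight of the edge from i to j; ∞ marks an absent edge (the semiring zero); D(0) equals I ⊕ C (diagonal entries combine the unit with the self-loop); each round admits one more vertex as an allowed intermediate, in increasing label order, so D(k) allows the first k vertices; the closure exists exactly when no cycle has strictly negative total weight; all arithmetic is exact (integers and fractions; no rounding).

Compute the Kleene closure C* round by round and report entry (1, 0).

D(0):
  [0, ∞, 3]
  [-1, 0, 2]
  [17, 17, 0]
D(1):
  [0, ∞, 3]
  [-1, 0, 2]
  [17, 17, 0]
D(2):
  [0, ∞, 3]
  [-1, 0, 2]
  [16, 17, 0]
D(3):
  [0, 20, 3]
  [-1, 0, 2]
  [16, 17, 0]
Answer: C*[1][0] = -1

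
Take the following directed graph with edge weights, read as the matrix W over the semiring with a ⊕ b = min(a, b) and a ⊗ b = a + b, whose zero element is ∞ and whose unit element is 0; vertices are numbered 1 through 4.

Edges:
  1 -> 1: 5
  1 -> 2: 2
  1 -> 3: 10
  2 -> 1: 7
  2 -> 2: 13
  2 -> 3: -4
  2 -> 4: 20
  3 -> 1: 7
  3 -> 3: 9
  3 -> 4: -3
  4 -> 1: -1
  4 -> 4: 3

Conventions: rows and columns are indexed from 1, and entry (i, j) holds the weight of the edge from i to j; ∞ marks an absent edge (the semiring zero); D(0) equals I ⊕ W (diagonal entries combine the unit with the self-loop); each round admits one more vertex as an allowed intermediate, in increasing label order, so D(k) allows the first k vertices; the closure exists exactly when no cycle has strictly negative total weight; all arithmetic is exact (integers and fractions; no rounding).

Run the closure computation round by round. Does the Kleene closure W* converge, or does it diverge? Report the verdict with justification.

D(0):
  [0, 2, 10, ∞]
  [7, 0, -4, 20]
  [7, ∞, 0, -3]
  [-1, ∞, ∞, 0]
D(1):
  [0, 2, 10, ∞]
  [7, 0, -4, 20]
  [7, 9, 0, -3]
  [-1, 1, 9, 0]
D(2):
  [0, 2, -2, 22]
  [7, 0, -4, 20]
  [7, 9, 0, -3]
  [-1, 1, -3, 0]
Detection: at round 3, diagonal entry (4, 4) turns strictly negative.
Key observation: the cycle 4->1->2->3->4 has total weight (-1) + 2 + (-4) + (-3), which is strictly negative.
Answer: DIVERGES — negative cycle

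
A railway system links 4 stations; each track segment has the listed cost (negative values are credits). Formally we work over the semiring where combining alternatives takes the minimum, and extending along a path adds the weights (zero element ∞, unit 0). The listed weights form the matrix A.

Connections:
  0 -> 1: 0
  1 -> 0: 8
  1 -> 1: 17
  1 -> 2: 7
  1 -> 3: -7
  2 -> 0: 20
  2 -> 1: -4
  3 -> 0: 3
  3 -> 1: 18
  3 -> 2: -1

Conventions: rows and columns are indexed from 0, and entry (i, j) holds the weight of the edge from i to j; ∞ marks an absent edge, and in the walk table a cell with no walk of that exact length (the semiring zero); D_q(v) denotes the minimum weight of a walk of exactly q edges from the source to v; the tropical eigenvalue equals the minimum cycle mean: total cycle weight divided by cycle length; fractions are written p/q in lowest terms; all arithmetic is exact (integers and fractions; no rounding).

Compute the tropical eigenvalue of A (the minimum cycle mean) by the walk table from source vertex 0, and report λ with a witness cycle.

q=0: [0, ∞, ∞, ∞]
q=1: [∞, 0, ∞, ∞]
q=2: [8, 17, 7, -7]
q=3: [-4, 3, -8, 10]
q=4: [11, -12, 9, -4]
Optimal cycle mean attained by: cycle 1->3->2->1, total (-7) + (-1) + (-4), length 3.
Answer: λ = -4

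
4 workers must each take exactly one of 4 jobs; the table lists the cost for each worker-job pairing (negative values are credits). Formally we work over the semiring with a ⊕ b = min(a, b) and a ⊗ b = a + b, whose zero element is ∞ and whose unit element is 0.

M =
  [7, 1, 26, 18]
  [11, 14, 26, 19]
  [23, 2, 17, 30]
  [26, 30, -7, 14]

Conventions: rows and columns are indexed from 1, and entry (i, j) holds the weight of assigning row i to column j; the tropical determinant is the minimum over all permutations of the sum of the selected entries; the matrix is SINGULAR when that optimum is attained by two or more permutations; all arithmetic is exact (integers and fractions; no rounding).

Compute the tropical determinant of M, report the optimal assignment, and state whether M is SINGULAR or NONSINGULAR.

σ = (1, 2, 3, 4): 7 + 14 + 17 + 14 = 52
σ = (1, 2, 4, 3): 7 + 14 + 30 + (-7) = 44
σ = (1, 3, 2, 4): 7 + 26 + 2 + 14 = 49
σ = (1, 3, 4, 2): 7 + 26 + 30 + 30 = 93
σ = (1, 4, 2, 3): 7 + 19 + 2 + (-7) = 21
σ = (1, 4, 3, 2): 7 + 19 + 17 + 30 = 73
σ = (2, 1, 3, 4): 1 + 11 + 17 + 14 = 43
σ = (2, 1, 4, 3): 1 + 11 + 30 + (-7) = 35
σ = (2, 3, 1, 4): 1 + 26 + 23 + 14 = 64
σ = (2, 3, 4, 1): 1 + 26 + 30 + 26 = 83
σ = (2, 4, 1, 3): 1 + 19 + 23 + (-7) = 36
σ = (2, 4, 3, 1): 1 + 19 + 17 + 26 = 63
σ = (3, 1, 2, 4): 26 + 11 + 2 + 14 = 53
σ = (3, 1, 4, 2): 26 + 11 + 30 + 30 = 97
σ = (3, 2, 1, 4): 26 + 14 + 23 + 14 = 77
σ = (3, 2, 4, 1): 26 + 14 + 30 + 26 = 96
σ = (3, 4, 1, 2): 26 + 19 + 23 + 30 = 98
σ = (3, 4, 2, 1): 26 + 19 + 2 + 26 = 73
σ = (4, 1, 2, 3): 18 + 11 + 2 + (-7) = 24
σ = (4, 1, 3, 2): 18 + 11 + 17 + 30 = 76
σ = (4, 2, 1, 3): 18 + 14 + 23 + (-7) = 48
σ = (4, 2, 3, 1): 18 + 14 + 17 + 26 = 75
σ = (4, 3, 1, 2): 18 + 26 + 23 + 30 = 97
σ = (4, 3, 2, 1): 18 + 26 + 2 + 26 = 72
Optimal value attained by: σ = (1, 4, 2, 3).
Answer: det⊕(M) = 21; verdict: NONSINGULAR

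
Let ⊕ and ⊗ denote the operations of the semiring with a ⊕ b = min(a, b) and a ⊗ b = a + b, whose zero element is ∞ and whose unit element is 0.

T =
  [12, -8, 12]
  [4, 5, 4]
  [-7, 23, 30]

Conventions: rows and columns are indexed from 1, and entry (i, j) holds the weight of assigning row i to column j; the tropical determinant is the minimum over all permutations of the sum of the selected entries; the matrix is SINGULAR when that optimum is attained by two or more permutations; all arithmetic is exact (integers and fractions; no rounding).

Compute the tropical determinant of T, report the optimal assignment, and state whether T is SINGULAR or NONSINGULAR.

σ = (1, 2, 3): 12 + 5 + 30 = 47
σ = (1, 3, 2): 12 + 4 + 23 = 39
σ = (2, 1, 3): (-8) + 4 + 30 = 26
σ = (2, 3, 1): (-8) + 4 + (-7) = -11
σ = (3, 1, 2): 12 + 4 + 23 = 39
σ = (3, 2, 1): 12 + 5 + (-7) = 10
Optimal value attained by: σ = (2, 3, 1).
Answer: det⊕(T) = -11; verdict: NONSINGULAR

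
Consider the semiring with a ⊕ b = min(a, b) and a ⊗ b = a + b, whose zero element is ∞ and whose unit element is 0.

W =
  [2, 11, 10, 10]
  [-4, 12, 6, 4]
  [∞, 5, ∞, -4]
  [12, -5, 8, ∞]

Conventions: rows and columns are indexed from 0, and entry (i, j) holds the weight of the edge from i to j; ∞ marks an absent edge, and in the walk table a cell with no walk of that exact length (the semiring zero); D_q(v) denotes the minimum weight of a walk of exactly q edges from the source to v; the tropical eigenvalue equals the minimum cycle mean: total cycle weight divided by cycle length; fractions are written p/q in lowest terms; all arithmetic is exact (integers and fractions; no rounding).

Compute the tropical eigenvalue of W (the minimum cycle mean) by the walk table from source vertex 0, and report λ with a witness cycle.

q=0: [0, ∞, ∞, ∞]
q=1: [2, 11, 10, 10]
q=2: [4, 5, 12, 6]
q=3: [1, 1, 11, 8]
q=4: [-3, 3, 7, 5]
Optimal cycle mean attained by: cycle 1->2->3->1, total 6 + (-4) + (-5), length 3.
Answer: λ = -1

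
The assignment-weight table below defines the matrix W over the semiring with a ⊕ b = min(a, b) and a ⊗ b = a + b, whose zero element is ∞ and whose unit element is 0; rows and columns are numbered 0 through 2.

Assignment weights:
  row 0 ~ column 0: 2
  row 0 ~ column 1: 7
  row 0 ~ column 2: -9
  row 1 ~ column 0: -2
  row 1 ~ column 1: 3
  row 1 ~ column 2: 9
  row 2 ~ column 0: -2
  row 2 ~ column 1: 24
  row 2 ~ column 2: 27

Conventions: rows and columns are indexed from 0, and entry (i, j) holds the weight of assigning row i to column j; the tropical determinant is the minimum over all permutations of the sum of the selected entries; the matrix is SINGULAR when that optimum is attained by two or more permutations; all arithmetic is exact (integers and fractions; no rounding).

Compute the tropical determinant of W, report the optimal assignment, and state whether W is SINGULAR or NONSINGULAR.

σ = (0, 1, 2): 2 + 3 + 27 = 32
σ = (0, 2, 1): 2 + 9 + 24 = 35
σ = (1, 0, 2): 7 + (-2) + 27 = 32
σ = (1, 2, 0): 7 + 9 + (-2) = 14
σ = (2, 0, 1): (-9) + (-2) + 24 = 13
σ = (2, 1, 0): (-9) + 3 + (-2) = -8
Optimal value attained by: σ = (2, 1, 0).
Answer: det⊕(W) = -8; verdict: NONSINGULAR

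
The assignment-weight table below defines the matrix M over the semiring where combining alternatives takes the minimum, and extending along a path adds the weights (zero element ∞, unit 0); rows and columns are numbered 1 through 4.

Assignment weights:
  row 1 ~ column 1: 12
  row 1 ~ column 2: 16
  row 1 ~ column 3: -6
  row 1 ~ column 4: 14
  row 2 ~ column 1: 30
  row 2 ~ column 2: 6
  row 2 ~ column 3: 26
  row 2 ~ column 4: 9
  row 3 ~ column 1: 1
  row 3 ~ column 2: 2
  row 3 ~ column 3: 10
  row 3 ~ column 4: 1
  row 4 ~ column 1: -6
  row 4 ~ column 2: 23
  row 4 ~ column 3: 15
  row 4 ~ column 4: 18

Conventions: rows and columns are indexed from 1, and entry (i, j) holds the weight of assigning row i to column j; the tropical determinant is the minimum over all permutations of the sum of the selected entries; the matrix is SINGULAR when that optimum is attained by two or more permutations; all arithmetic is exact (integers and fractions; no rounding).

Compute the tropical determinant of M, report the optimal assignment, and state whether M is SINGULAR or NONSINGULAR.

σ = (1, 2, 3, 4): 12 + 6 + 10 + 18 = 46
σ = (1, 2, 4, 3): 12 + 6 + 1 + 15 = 34
σ = (1, 3, 2, 4): 12 + 26 + 2 + 18 = 58
σ = (1, 3, 4, 2): 12 + 26 + 1 + 23 = 62
σ = (1, 4, 2, 3): 12 + 9 + 2 + 15 = 38
σ = (1, 4, 3, 2): 12 + 9 + 10 + 23 = 54
σ = (2, 1, 3, 4): 16 + 30 + 10 + 18 = 74
σ = (2, 1, 4, 3): 16 + 30 + 1 + 15 = 62
σ = (2, 3, 1, 4): 16 + 26 + 1 + 18 = 61
σ = (2, 3, 4, 1): 16 + 26 + 1 + (-6) = 37
σ = (2, 4, 1, 3): 16 + 9 + 1 + 15 = 41
σ = (2, 4, 3, 1): 16 + 9 + 10 + (-6) = 29
σ = (3, 1, 2, 4): (-6) + 30 + 2 + 18 = 44
σ = (3, 1, 4, 2): (-6) + 30 + 1 + 23 = 48
σ = (3, 2, 1, 4): (-6) + 6 + 1 + 18 = 19
σ = (3, 2, 4, 1): (-6) + 6 + 1 + (-6) = -5
σ = (3, 4, 1, 2): (-6) + 9 + 1 + 23 = 27
σ = (3, 4, 2, 1): (-6) + 9 + 2 + (-6) = -1
σ = (4, 1, 2, 3): 14 + 30 + 2 + 15 = 61
σ = (4, 1, 3, 2): 14 + 30 + 10 + 23 = 77
σ = (4, 2, 1, 3): 14 + 6 + 1 + 15 = 36
σ = (4, 2, 3, 1): 14 + 6 + 10 + (-6) = 24
σ = (4, 3, 1, 2): 14 + 26 + 1 + 23 = 64
σ = (4, 3, 2, 1): 14 + 26 + 2 + (-6) = 36
Optimal value attained by: σ = (3, 2, 4, 1).
Answer: det⊕(M) = -5; verdict: NONSINGULAR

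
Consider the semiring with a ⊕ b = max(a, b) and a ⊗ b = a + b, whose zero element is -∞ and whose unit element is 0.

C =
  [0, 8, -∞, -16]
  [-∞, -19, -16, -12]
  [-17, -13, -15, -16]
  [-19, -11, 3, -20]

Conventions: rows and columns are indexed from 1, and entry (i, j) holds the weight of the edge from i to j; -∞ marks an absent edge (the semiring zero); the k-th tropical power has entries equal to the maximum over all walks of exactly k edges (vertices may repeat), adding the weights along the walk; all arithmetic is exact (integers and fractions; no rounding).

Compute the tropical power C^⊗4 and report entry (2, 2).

C^⊗2:
  [0, 8, -8, -4]
  [-31, -23, -9, -31]
  [-17, -9, -13, -25]
  [-14, -10, -12, -13]
C^⊗3:
  [0, 8, -1, -4]
  [-26, -22, -24, -25]
  [-17, -9, -22, -21]
  [-14, -6, -10, -22]
C^⊗4:
  [0, 8, -1, -4]
  [-26, -18, -22, -34]
  [-17, -9, -18, -21]
  [-14, -6, -19, -18]
Key observation: the optimum is the walk 2->4->3->1->2, with weight (-12) + 3 + (-17) + 8 = -18.
Optimal value attained by: walk 2->4->3->1->2.
Answer: (C^⊗4)[2][2] = -18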